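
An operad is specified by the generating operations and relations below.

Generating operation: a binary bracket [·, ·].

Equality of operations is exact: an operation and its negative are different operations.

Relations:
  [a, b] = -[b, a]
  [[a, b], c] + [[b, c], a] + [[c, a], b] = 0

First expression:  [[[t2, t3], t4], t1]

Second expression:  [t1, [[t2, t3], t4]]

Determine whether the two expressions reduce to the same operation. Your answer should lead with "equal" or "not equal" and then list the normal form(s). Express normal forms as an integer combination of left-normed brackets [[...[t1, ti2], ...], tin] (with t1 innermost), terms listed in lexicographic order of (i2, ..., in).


not equal: they reduce to -[[[t1, t2], t3], t4] + [[[t1, t3], t2], t4] + [[[t1, t4], t2], t3] - [[[t1, t4], t3], t2] and [[[t1, t2], t3], t4] - [[[t1, t3], t2], t4] - [[[t1, t4], t2], t3] + [[[t1, t4], t3], t2]

In normal form, the first expression is -[[[t1, t2], t3], t4] + [[[t1, t3], t2], t4] + [[[t1, t4], t2], t3] - [[[t1, t4], t3], t2]
In normal form, the second expression is [[[t1, t2], t3], t4] - [[[t1, t3], t2], t4] - [[[t1, t4], t2], t3] + [[[t1, t4], t3], t2]
No match — not equal.


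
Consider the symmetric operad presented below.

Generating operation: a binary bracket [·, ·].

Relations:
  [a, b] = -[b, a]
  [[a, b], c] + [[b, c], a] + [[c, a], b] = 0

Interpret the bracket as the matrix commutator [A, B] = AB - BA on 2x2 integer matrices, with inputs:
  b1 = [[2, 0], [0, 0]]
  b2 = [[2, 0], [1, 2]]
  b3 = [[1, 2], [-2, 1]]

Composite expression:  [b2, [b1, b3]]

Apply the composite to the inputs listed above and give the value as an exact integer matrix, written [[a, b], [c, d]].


[[-4, 0], [0, 4]]


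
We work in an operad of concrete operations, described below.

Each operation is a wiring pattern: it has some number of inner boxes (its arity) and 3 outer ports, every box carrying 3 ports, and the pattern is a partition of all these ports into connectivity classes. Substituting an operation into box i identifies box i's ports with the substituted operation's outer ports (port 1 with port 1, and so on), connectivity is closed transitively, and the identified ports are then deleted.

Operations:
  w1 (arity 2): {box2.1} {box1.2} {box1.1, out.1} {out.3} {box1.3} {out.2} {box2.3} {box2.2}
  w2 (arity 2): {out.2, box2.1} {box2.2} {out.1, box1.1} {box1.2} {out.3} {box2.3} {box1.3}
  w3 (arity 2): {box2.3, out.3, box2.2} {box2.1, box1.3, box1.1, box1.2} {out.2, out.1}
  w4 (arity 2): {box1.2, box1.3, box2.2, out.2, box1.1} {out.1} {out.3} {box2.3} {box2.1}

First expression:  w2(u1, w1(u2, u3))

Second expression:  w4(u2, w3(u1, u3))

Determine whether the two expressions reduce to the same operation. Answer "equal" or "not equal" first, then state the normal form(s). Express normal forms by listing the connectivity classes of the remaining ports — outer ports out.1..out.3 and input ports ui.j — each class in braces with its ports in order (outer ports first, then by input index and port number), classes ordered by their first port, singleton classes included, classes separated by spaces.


not equal; the first gives {out.1, u1.1} {out.2, u2.1} {out.3} {u1.2} {u1.3} {u2.2} {u2.3} {u3.1} {u3.2} {u3.3} and the second {out.1} {out.2, u2.1, u2.2, u2.3} {out.3} {u1.1, u1.2, u1.3, u3.1} {u3.2, u3.3}


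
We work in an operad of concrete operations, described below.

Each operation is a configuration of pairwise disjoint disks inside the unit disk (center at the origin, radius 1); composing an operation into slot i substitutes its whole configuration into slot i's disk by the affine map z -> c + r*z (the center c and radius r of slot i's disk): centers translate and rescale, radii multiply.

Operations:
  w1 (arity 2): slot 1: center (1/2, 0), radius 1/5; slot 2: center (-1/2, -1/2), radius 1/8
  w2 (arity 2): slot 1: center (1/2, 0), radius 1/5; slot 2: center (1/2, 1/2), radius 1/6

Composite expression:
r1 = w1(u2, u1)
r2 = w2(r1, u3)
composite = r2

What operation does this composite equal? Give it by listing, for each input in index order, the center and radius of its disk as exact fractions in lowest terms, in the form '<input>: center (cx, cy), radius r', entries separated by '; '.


u1: center (2/5, -1/10), radius 1/40; u2: center (3/5, 0), radius 1/25; u3: center (1/2, 1/2), radius 1/6

Below w2, radii multiply path by path; the u-disk centers shift.
input u2: applying the 2 nested substitutions gives center (3/5, 0), radius 1/25
input u1: applying the 2 nested substitutions gives center (2/5, -1/10), radius 1/40
input u3: applying the 1 nested substitution gives center (1/2, 1/2), radius 1/6


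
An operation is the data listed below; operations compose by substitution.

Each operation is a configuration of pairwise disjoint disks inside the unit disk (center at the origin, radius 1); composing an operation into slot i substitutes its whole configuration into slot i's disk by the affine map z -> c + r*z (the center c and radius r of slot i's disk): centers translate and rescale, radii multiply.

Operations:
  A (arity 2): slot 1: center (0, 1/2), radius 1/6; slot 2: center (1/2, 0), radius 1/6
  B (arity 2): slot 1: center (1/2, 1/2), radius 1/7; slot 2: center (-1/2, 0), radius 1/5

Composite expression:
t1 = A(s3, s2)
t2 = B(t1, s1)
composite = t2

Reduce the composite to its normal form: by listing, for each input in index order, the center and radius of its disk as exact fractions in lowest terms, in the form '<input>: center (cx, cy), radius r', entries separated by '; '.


Only the slot chain above each s matters under B; compose those maps.
tracing s3 down its 2-map path: center (1/2, 4/7), radius 1/42
tracing s2 down its 2-map path: center (4/7, 1/2), radius 1/42
tracing s1 down its 1-map path: center (-1/2, 0), radius 1/5

s1: center (-1/2, 0), radius 1/5; s2: center (4/7, 1/2), radius 1/42; s3: center (1/2, 4/7), radius 1/42


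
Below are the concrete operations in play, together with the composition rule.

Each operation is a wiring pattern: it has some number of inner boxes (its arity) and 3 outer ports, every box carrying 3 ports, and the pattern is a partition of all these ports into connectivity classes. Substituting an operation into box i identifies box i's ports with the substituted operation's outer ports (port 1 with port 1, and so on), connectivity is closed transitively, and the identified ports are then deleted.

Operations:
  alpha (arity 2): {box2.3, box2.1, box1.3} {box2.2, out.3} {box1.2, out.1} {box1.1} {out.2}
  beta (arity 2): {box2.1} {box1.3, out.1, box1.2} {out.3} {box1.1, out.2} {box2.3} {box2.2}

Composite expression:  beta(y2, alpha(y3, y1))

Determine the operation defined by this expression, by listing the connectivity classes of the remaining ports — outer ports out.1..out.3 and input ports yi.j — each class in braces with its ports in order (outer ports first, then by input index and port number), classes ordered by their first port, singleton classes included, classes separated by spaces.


Reachability decides: close wires over beta-identified ports.
composing alpha on (y3, y1), with out.j its own outer ports: {out.1, y3.2} {out.2} {out.3, y1.2} {y1.1, y1.3, y3.3} {y3.1}
composing beta on (y2, y3, y1), with out.j its own outer ports: {out.1, y2.2, y2.3} {out.2, y2.1} {out.3} {y1.1, y1.3, y3.3} {y1.2} {y3.1} {y3.2}

{out.1, y2.2, y2.3} {out.2, y2.1} {out.3} {y1.1, y1.3, y3.3} {y1.2} {y3.1} {y3.2}


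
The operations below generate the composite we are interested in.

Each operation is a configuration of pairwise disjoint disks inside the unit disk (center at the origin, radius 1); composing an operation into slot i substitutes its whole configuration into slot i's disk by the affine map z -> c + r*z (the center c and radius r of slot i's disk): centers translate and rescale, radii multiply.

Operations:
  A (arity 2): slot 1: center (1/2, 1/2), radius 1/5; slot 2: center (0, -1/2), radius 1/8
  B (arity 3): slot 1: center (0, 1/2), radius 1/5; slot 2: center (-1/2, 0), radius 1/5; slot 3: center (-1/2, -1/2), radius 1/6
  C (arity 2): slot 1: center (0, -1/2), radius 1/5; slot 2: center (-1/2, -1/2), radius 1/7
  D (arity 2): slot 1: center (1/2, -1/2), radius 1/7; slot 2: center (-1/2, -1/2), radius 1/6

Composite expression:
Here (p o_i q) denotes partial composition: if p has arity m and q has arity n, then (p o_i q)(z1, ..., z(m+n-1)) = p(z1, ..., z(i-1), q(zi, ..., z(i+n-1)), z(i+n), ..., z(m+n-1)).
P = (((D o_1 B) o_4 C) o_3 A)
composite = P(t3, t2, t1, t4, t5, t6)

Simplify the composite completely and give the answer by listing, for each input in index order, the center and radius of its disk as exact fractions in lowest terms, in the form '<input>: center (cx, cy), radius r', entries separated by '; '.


Only the slot chain above each t matters under D; compose those maps.
tracing t3 down its 2-map path: center (1/2, -3/7), radius 1/35
tracing t2 down its 2-map path: center (3/7, -1/2), radius 1/35
tracing t1 down its 3-map path: center (37/84, -47/84), radius 1/210
tracing t4 down its 3-map path: center (3/7, -7/12), radius 1/336
tracing t5 down its 2-map path: center (-1/2, -7/12), radius 1/30
tracing t6 down its 2-map path: center (-7/12, -7/12), radius 1/42

t1: center (37/84, -47/84), radius 1/210; t2: center (3/7, -1/2), radius 1/35; t3: center (1/2, -3/7), radius 1/35; t4: center (3/7, -7/12), radius 1/336; t5: center (-1/2, -7/12), radius 1/30; t6: center (-7/12, -7/12), radius 1/42


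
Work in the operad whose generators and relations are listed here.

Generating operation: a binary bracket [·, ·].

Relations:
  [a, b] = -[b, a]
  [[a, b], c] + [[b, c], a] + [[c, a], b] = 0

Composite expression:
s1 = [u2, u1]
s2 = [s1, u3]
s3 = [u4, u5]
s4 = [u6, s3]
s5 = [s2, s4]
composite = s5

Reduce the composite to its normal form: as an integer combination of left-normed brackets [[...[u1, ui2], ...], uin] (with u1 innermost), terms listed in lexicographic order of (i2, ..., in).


[[[[[u1, u2], u3], u4], u5], u6] - [[[[[u1, u2], u3], u5], u4], u6] - [[[[[u1, u2], u3], u6], u4], u5] + [[[[[u1, u2], u3], u6], u5], u4]


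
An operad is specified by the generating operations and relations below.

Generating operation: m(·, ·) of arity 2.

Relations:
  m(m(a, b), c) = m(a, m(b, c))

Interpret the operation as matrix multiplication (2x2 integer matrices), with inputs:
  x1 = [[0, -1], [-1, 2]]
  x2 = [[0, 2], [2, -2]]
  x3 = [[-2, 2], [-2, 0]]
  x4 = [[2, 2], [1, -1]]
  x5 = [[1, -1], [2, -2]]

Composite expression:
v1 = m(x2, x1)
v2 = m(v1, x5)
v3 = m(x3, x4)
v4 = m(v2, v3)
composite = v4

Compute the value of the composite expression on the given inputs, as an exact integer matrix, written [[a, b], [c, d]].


[[12, -12], [-20, 20]]

m(x2, x1) = [[-2, 4], [2, -6]]
m(m(x2, x1), x5) = [[6, -6], [-10, 10]]
m(x3, x4) = [[-2, -6], [-4, -4]]
m(m(m(x2, x1), x5), m(x3, x4)) = [[12, -12], [-20, 20]]


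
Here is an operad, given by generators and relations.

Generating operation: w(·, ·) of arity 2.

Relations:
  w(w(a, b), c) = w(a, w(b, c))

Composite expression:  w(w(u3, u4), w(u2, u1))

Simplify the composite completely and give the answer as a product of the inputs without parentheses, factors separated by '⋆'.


u3 ⋆ u4 ⋆ u2 ⋆ u1

Every regrouping of w is equal, so read the u-inputs in written order.
w(u3, u4) linearizes to u3 ⋆ u4
w(u2, u1) linearizes to u2 ⋆ u1
w(w(u3, u4), w(u2, u1)) linearizes to u3 ⋆ u4 ⋆ u2 ⋆ u1


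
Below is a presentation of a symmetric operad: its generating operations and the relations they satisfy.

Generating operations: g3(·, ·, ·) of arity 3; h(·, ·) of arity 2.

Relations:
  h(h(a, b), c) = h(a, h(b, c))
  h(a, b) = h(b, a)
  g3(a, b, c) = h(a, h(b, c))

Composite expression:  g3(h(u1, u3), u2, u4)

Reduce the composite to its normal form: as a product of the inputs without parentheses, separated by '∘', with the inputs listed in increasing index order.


Any arrangement under g3 is one operation, so sort the u-inputs.
h(u1, u3) unparenthesizes to u1 ∘ u3
g3(h(u1, u3), u2, u4) unparenthesizes to u1 ∘ u3 ∘ u2 ∘ u4
sorting the factors by input index: u1 ∘ u2 ∘ u3 ∘ u4

u1 ∘ u2 ∘ u3 ∘ u4


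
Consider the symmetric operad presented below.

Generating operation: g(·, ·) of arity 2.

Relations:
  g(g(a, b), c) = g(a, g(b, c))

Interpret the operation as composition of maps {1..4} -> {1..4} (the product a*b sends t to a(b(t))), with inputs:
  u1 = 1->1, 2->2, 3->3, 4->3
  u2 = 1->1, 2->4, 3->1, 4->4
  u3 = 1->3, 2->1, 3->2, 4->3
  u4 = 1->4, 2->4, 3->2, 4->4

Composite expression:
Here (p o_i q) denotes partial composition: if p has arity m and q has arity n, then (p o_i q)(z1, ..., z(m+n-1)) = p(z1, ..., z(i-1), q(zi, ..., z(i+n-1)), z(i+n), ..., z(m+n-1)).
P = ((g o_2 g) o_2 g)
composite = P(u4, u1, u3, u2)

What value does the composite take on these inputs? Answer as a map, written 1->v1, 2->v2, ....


g(u1, u3) = 1->3, 2->1, 3->2, 4->3
g(g(u1, u3), u2) = 1->3, 2->3, 3->3, 4->3
g(u4, g(g(u1, u3), u2)) = 1->2, 2->2, 3->2, 4->2

1->2, 2->2, 3->2, 4->2


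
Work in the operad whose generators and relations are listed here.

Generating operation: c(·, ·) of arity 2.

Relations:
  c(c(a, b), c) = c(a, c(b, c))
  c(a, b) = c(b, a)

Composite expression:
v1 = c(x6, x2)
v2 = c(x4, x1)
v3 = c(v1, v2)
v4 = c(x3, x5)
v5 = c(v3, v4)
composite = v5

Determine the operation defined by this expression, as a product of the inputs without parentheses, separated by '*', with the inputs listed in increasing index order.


x1 * x2 * x3 * x4 * x5 * x6


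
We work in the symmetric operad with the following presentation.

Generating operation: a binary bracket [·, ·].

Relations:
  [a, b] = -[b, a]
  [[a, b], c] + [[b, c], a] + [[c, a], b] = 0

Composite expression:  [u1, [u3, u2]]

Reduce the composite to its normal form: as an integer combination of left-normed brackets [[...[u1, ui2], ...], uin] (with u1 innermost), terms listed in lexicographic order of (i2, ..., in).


-[[u1, u2], u3] + [[u1, u3], u2]


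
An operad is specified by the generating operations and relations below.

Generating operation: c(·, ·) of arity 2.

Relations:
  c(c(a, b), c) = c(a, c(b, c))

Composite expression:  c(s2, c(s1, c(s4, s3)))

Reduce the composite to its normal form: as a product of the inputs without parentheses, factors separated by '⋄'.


s2 ⋄ s1 ⋄ s4 ⋄ s3

All parenthesizations of c agree; list the s-inputs left to right.
c(s4, s3) reduces to s4 ⋄ s3
c(s1, c(s4, s3)) reduces to s1 ⋄ s4 ⋄ s3
c(s2, c(s1, c(s4, s3))) reduces to s2 ⋄ s1 ⋄ s4 ⋄ s3


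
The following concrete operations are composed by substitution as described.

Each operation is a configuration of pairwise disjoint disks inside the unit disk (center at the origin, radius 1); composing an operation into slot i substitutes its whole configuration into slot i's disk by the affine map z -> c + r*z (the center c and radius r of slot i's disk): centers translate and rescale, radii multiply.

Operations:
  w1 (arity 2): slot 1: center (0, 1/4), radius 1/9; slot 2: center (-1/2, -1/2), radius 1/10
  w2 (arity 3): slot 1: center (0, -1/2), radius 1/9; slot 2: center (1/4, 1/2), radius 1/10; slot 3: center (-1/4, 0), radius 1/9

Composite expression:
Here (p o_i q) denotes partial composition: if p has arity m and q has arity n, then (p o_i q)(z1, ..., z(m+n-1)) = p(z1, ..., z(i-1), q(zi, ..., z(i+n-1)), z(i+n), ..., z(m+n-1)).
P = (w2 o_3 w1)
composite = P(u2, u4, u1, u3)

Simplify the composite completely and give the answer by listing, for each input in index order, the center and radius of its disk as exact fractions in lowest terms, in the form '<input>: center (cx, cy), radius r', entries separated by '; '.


u1: center (-1/4, 1/36), radius 1/81; u2: center (0, -1/2), radius 1/9; u3: center (-11/36, -1/18), radius 1/90; u4: center (1/4, 1/2), radius 1/10


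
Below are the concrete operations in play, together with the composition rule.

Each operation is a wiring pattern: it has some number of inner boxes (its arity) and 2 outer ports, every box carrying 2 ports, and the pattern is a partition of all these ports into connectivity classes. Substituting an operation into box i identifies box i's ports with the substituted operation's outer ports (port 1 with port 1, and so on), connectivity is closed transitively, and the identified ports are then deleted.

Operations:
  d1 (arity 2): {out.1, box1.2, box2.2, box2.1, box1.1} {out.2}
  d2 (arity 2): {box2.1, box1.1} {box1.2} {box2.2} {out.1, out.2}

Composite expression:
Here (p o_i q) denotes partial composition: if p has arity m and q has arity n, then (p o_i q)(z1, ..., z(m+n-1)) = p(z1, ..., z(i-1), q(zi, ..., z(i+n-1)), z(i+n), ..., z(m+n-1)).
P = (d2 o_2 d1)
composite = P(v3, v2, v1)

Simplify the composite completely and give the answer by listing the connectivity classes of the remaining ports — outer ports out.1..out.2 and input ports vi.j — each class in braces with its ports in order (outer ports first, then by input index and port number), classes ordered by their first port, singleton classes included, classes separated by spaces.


{out.1, out.2} {v1.1, v1.2, v2.1, v2.2, v3.1} {v3.2}

Connectivity passes through glued d2-boundaries; trace each wire chain.
after d1, the pattern on (v2, v1) reads {out.1, v1.1, v1.2, v2.1, v2.2} {out.2} (out.j = its outer ports)
after d2, the pattern on (v3, v2, v1) reads {out.1, out.2} {v1.1, v1.2, v2.1, v2.2, v3.1} {v3.2} (out.j = its outer ports)


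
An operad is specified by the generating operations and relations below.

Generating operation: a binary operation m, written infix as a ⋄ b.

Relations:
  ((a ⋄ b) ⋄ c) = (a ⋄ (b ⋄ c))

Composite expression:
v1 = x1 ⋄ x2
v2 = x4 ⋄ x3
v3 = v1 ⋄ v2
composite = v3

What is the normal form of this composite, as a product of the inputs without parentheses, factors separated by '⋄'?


x1 ⋄ x2 ⋄ x4 ⋄ x3


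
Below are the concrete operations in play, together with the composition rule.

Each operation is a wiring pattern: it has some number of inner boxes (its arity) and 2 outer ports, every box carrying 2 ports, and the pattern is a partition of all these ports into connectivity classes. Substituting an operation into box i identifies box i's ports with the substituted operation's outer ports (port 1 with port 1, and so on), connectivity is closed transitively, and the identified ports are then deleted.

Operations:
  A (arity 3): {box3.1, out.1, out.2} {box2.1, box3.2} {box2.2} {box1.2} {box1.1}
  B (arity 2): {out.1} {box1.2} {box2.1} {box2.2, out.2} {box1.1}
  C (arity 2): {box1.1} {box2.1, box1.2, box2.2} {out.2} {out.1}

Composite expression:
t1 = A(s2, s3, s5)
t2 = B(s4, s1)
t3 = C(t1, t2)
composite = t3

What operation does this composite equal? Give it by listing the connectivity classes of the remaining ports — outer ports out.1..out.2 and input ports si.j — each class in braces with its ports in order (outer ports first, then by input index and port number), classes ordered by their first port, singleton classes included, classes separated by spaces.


{out.1} {out.2} {s1.1} {s1.2, s5.1} {s2.1} {s2.2} {s3.1, s5.2} {s3.2} {s4.1} {s4.2}

Treat the ports identified at C as solder joints: merge, then drop.
after A, the pattern on (s2, s3, s5) reads {out.1, out.2, s5.1} {s2.1} {s2.2} {s3.1, s5.2} {s3.2} (out.j = its outer ports)
after B, the pattern on (s4, s1) reads {out.1} {out.2, s1.2} {s1.1} {s4.1} {s4.2} (out.j = its outer ports)
after C, the pattern on (s2, s3, s5, s4, s1) reads {out.1} {out.2} {s1.1} {s1.2, s5.1} {s2.1} {s2.2} {s3.1, s5.2} {s3.2} {s4.1} {s4.2} (out.j = its outer ports)


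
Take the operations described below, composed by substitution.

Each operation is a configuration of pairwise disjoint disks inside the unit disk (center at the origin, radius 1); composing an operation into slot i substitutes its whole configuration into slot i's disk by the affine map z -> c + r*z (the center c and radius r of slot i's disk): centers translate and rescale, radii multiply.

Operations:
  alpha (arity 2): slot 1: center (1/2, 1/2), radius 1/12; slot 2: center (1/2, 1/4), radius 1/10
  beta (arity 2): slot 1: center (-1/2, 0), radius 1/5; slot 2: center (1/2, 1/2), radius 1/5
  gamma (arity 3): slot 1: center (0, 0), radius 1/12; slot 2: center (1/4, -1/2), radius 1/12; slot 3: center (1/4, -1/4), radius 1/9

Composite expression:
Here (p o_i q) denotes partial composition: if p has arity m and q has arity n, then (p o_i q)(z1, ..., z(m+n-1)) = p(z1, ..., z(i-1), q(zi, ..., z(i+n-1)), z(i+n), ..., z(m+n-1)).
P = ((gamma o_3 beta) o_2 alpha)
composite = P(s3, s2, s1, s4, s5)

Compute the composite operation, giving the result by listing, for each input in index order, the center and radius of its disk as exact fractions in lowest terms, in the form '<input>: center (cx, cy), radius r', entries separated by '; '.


s1: center (7/24, -23/48), radius 1/120; s2: center (7/24, -11/24), radius 1/144; s3: center (0, 0), radius 1/12; s4: center (7/36, -1/4), radius 1/45; s5: center (11/36, -7/36), radius 1/45

Nesting under gamma composes maps z -> c + r*z down each s-path.
s3: after 1 affine step, its disk has center (0, 0), radius 1/12
s2: after 2 affine steps, its disk has center (7/24, -11/24), radius 1/144
s1: after 2 affine steps, its disk has center (7/24, -23/48), radius 1/120
s4: after 2 affine steps, its disk has center (7/36, -1/4), radius 1/45
s5: after 2 affine steps, its disk has center (11/36, -7/36), radius 1/45


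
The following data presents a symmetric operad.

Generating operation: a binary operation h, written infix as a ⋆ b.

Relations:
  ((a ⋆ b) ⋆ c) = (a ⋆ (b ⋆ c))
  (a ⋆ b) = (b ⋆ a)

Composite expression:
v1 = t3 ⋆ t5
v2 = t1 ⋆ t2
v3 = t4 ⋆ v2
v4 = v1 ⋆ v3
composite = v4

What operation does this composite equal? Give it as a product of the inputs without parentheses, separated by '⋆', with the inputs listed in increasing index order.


t1 ⋆ t2 ⋆ t3 ⋆ t4 ⋆ t5


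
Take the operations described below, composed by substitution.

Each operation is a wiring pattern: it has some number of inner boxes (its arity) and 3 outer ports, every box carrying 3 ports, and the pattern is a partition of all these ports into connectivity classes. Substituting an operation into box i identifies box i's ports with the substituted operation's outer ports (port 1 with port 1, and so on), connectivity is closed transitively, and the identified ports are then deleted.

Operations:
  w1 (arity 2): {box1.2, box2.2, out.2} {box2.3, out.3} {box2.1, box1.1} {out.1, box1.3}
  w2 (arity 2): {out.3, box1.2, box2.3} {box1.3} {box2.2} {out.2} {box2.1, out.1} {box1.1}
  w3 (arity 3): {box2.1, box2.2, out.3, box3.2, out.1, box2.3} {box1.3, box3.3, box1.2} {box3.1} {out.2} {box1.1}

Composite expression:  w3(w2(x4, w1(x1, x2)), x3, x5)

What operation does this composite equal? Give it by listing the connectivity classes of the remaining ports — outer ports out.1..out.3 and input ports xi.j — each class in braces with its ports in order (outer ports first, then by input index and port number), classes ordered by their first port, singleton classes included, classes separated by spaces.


{out.1, out.3, x3.1, x3.2, x3.3, x5.2} {out.2} {x1.1, x2.1} {x1.2, x2.2} {x1.3} {x2.3, x4.2, x5.3} {x4.1} {x4.3} {x5.1}

Connectivity passes through glued w3-boundaries; trace each wire chain.
after w1, the pattern on (x1, x2) reads {out.1, x1.3} {out.2, x1.2, x2.2} {out.3, x2.3} {x1.1, x2.1} (out.j = its outer ports)
after w2, the pattern on (x4, x1, x2) reads {out.1, x1.3} {out.2} {out.3, x2.3, x4.2} {x1.1, x2.1} {x1.2, x2.2} {x4.1} {x4.3} (out.j = its outer ports)
after w3, the pattern on (x4, x1, x2, x3, x5) reads {out.1, out.3, x3.1, x3.2, x3.3, x5.2} {out.2} {x1.1, x2.1} {x1.2, x2.2} {x1.3} {x2.3, x4.2, x5.3} {x4.1} {x4.3} {x5.1} (out.j = its outer ports)


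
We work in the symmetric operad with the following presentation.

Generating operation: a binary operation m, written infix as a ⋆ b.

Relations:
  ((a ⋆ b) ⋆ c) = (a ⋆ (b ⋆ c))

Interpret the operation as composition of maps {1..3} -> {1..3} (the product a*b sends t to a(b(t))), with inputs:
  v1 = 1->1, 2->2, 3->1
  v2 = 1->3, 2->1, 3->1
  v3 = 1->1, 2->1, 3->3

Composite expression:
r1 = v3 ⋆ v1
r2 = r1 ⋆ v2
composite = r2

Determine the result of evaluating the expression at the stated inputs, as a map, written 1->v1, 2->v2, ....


1->1, 2->1, 3->1

(v3 ⋆ v1) = 1->1, 2->1, 3->1
((v3 ⋆ v1) ⋆ v2) = 1->1, 2->1, 3->1


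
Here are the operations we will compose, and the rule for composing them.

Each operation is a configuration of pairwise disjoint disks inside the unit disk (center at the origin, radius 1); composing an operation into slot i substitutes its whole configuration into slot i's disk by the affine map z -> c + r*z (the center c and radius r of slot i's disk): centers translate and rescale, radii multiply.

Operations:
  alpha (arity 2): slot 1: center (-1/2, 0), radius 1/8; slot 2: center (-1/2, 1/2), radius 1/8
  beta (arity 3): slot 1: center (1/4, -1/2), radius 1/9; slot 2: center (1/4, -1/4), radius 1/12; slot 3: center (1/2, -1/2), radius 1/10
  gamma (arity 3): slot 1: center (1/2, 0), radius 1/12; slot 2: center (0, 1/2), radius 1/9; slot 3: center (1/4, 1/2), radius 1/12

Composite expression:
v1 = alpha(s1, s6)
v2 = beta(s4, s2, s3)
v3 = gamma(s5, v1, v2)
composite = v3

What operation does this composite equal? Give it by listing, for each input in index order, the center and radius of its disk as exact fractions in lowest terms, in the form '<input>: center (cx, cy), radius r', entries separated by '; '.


Below gamma, radii multiply path by path; the s-disk centers shift.
input s5: applying the 1 nested substitution gives center (1/2, 0), radius 1/12
input s1: applying the 2 nested substitutions gives center (-1/18, 1/2), radius 1/72
input s6: applying the 2 nested substitutions gives center (-1/18, 5/9), radius 1/72
input s4: applying the 2 nested substitutions gives center (13/48, 11/24), radius 1/108
input s2: applying the 2 nested substitutions gives center (13/48, 23/48), radius 1/144
input s3: applying the 2 nested substitutions gives center (7/24, 11/24), radius 1/120

s1: center (-1/18, 1/2), radius 1/72; s2: center (13/48, 23/48), radius 1/144; s3: center (7/24, 11/24), radius 1/120; s4: center (13/48, 11/24), radius 1/108; s5: center (1/2, 0), radius 1/12; s6: center (-1/18, 5/9), radius 1/72


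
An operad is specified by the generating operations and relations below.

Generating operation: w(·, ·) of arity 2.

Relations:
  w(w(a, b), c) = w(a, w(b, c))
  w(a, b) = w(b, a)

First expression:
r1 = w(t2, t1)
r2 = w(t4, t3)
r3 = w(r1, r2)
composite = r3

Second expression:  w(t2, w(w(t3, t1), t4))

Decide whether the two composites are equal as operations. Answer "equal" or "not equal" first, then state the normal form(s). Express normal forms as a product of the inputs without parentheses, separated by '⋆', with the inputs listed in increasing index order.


equal; the common form is t1 ⋆ t2 ⋆ t3 ⋆ t4

The first composite normalizes to t1 ⋆ t2 ⋆ t3 ⋆ t4
The second composite normalizes to t1 ⋆ t2 ⋆ t3 ⋆ t4
Both agree, so they are equal.


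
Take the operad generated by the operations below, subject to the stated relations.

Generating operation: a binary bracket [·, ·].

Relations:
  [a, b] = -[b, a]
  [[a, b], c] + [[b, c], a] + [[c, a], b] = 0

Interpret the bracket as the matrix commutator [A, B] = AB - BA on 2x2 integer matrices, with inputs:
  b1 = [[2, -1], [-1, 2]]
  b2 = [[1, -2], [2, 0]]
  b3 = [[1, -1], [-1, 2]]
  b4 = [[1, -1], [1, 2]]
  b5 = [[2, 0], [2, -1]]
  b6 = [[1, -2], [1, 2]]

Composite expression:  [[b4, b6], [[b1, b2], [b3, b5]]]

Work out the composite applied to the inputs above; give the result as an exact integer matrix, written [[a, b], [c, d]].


[b4, b6] = [[1, 1], [0, -1]]
[b1, b2] = [[-4, 1], [-1, 4]]
[b3, b5] = [[-2, 3], [-1, 2]]
[[b1, b2], [b3, b5]] = [[2, -20], [-4, -2]]
[[b4, b6], [[b1, b2], [b3, b5]]] = [[-4, -44], [8, 4]]

[[-4, -44], [8, 4]]


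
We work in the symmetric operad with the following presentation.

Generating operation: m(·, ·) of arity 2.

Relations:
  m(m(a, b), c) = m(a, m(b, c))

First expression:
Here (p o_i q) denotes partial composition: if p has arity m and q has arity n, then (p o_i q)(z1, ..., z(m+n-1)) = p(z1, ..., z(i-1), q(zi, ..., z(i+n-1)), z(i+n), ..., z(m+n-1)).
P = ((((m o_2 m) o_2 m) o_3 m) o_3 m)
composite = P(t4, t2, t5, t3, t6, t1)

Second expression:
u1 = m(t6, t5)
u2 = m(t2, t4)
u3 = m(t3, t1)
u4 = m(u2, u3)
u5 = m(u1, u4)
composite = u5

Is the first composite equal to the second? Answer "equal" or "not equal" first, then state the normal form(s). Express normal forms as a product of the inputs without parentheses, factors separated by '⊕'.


not equal — first t4 ⊕ t2 ⊕ t5 ⊕ t3 ⊕ t6 ⊕ t1, second t6 ⊕ t5 ⊕ t2 ⊕ t4 ⊕ t3 ⊕ t1


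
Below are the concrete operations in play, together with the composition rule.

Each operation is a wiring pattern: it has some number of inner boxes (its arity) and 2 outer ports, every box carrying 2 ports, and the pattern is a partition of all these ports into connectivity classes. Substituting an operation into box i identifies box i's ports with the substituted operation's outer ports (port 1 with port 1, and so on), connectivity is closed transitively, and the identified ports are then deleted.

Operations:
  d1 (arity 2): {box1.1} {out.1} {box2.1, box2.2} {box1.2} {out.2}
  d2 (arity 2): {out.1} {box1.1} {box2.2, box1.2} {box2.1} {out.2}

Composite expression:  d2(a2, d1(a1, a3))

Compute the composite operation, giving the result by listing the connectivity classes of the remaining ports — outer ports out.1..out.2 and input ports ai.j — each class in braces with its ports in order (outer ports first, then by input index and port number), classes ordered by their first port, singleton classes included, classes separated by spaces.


{out.1} {out.2} {a1.1} {a1.2} {a2.1} {a2.2} {a3.1, a3.2}

Treat the ports identified at d2 as solder joints: merge, then drop.
through d1, on inputs (a1, a3): {out.1} {out.2} {a1.1} {a1.2} {a3.1, a3.2} (out.j = stage outer ports)
through d2, on inputs (a2, a1, a3): {out.1} {out.2} {a1.1} {a1.2} {a2.1} {a2.2} {a3.1, a3.2} (out.j = stage outer ports)


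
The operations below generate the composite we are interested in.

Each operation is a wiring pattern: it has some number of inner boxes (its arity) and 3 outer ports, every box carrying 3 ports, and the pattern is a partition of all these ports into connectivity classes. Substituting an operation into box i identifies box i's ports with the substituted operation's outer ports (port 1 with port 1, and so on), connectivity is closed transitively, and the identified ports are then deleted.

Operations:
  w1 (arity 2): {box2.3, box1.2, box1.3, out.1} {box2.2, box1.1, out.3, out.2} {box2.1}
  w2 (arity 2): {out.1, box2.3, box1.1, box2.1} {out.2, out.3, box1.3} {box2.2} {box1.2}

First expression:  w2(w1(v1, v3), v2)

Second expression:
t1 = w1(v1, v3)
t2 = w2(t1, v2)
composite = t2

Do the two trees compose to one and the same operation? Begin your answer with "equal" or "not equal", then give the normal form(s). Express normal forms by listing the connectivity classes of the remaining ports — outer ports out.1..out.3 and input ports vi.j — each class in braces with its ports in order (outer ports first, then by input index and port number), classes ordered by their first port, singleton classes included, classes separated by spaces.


equal; the common form is {out.1, v1.2, v1.3, v2.1, v2.3, v3.3} {out.2, out.3, v1.1, v3.2} {v2.2} {v3.1}

The first expression reduces to {out.1, v1.2, v1.3, v2.1, v2.3, v3.3} {out.2, out.3, v1.1, v3.2} {v2.2} {v3.1}
The second expression reduces to {out.1, v1.2, v1.3, v2.1, v2.3, v3.3} {out.2, out.3, v1.1, v3.2} {v2.2} {v3.1}
Both agree, so they are equal.


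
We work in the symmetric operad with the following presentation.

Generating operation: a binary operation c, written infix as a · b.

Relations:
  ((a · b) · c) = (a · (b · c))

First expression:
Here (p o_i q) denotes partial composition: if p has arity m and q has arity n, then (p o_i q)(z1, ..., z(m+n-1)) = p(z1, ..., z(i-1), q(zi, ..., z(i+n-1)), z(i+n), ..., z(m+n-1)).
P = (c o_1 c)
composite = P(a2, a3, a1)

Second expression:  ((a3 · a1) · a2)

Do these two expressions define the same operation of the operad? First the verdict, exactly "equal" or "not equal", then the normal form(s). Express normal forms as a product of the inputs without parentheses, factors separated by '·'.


not equal; the first gives a2 · a3 · a1 and the second a3 · a1 · a2

Normal form of the first expression: a2 · a3 · a1
Normal form of the second expression: a3 · a1 · a2
They disagree, so not equal.


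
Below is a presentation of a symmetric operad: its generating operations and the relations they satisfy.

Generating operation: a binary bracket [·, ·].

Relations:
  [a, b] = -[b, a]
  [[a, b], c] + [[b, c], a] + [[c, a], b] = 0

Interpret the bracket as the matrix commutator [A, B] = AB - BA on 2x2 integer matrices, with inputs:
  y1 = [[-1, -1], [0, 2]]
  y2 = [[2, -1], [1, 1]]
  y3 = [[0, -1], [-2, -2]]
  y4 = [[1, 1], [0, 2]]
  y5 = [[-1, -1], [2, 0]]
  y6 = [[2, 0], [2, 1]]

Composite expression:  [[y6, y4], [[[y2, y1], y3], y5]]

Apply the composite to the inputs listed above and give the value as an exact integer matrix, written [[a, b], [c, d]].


[[-26, -4], [-112, 26]]

[y6, y4] = [[-2, 1], [-2, 2]]
[y2, y1] = [[1, -4], [-3, -1]]
[[y2, y1], y3] = [[5, 6], [-2, -5]]
[[[y2, y1], y3], y5] = [[10, -4], [-18, -10]]
[[y6, y4], [[[y2, y1], y3], y5]] = [[-26, -4], [-112, 26]]


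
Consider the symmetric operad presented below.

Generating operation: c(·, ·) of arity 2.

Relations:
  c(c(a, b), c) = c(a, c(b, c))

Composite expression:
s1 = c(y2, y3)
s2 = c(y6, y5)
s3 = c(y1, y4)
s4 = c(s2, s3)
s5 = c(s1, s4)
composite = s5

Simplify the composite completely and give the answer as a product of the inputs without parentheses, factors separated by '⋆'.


y2 ⋆ y3 ⋆ y6 ⋆ y5 ⋆ y1 ⋆ y4

Key point: c is associative — brackets drop, the y-order remains.
c(y2, y3) unparenthesizes to y2 ⋆ y3
c(y6, y5) unparenthesizes to y6 ⋆ y5
c(y1, y4) unparenthesizes to y1 ⋆ y4
c(c(y6, y5), c(y1, y4)) unparenthesizes to y6 ⋆ y5 ⋆ y1 ⋆ y4
c(c(y2, y3), c(c(y6, y5), c(y1, y4))) unparenthesizes to y2 ⋆ y3 ⋆ y6 ⋆ y5 ⋆ y1 ⋆ y4


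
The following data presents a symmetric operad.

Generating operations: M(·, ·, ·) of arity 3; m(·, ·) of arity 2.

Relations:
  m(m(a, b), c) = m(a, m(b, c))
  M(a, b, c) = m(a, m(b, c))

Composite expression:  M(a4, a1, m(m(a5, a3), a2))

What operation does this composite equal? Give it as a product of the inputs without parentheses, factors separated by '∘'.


a4 ∘ a1 ∘ a5 ∘ a3 ∘ a2


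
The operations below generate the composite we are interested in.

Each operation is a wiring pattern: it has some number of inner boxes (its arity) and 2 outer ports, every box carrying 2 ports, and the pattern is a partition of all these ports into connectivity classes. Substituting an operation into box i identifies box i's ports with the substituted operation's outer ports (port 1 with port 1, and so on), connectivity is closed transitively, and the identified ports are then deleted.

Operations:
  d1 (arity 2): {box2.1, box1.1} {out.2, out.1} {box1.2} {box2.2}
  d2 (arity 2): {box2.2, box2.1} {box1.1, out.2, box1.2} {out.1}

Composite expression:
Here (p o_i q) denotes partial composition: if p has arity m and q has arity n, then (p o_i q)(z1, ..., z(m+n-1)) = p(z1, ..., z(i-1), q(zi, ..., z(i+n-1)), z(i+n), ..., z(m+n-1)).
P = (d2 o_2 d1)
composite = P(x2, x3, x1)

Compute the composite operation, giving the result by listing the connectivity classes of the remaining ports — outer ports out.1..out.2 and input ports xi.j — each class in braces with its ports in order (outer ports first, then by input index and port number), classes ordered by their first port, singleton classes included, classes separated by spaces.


{out.1} {out.2, x2.1, x2.2} {x1.1, x3.1} {x1.2} {x3.2}

Reachability decides: close wires over d2-identified ports.
d1 over (x3, x1) gives {out.1, out.2} {x1.1, x3.1} {x1.2} {x3.2}, out.j being that stage's outer ports
d2 over (x2, x3, x1) gives {out.1} {out.2, x2.1, x2.2} {x1.1, x3.1} {x1.2} {x3.2}, out.j being that stage's outer ports


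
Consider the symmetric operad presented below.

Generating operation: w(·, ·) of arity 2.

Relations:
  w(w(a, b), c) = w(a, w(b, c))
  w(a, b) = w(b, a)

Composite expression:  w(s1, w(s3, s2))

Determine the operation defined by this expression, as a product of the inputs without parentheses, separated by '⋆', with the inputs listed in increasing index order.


s1 ⋆ s2 ⋆ s3

Shape and order are irrelevant to w; the s-input set decides.
w(s3, s2) reduces to s3 ⋆ s2
w(s1, w(s3, s2)) reduces to s1 ⋆ s3 ⋆ s2
sorting the factors by input index: s1 ⋆ s2 ⋆ s3


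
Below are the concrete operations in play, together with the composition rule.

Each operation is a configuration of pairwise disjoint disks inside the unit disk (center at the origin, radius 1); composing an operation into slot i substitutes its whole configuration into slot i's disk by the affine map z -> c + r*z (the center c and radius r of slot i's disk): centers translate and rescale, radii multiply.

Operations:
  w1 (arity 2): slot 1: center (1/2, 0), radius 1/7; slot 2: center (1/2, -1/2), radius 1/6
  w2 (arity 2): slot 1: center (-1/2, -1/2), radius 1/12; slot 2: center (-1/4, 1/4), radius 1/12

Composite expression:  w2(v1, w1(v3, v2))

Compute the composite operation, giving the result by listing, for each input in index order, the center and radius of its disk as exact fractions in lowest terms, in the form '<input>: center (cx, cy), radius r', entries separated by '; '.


v1: center (-1/2, -1/2), radius 1/12; v2: center (-5/24, 5/24), radius 1/72; v3: center (-5/24, 1/4), radius 1/84

Each v-disk chains the slot maps above it in w2; radii multiply.
v1: after 1 affine step, its disk has center (-1/2, -1/2), radius 1/12
v3: after 2 affine steps, its disk has center (-5/24, 1/4), radius 1/84
v2: after 2 affine steps, its disk has center (-5/24, 5/24), radius 1/72


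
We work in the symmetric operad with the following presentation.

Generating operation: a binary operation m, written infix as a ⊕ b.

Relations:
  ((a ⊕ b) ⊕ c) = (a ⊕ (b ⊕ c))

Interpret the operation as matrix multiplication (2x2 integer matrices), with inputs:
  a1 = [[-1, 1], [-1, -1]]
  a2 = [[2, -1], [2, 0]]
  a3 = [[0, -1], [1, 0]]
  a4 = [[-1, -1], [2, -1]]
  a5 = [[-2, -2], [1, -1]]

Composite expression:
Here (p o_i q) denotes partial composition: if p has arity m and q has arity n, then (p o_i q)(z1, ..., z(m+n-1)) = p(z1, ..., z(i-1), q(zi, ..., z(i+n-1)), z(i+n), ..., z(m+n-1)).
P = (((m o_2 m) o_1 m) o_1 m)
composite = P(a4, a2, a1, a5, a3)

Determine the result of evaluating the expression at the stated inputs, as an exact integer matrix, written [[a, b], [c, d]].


(a4 ⊕ a2) = [[-4, 1], [2, -2]]
((a4 ⊕ a2) ⊕ a1) = [[3, -5], [0, 4]]
(a5 ⊕ a3) = [[-2, 2], [-1, -1]]
(((a4 ⊕ a2) ⊕ a1) ⊕ (a5 ⊕ a3)) = [[-1, 11], [-4, -4]]

[[-1, 11], [-4, -4]]


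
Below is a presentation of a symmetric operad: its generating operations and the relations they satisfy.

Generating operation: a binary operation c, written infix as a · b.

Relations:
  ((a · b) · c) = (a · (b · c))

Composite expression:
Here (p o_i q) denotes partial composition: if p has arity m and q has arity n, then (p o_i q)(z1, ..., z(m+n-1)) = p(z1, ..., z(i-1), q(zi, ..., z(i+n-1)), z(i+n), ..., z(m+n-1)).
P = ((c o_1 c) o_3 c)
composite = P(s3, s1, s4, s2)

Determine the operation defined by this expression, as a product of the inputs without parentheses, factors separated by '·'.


All parenthesizations of c agree; list the s-inputs left to right.
(s3 · s1) linearizes to s3 · s1
(s4 · s2) linearizes to s4 · s2
((s3 · s1) · (s4 · s2)) linearizes to s3 · s1 · s4 · s2

s3 · s1 · s4 · s2


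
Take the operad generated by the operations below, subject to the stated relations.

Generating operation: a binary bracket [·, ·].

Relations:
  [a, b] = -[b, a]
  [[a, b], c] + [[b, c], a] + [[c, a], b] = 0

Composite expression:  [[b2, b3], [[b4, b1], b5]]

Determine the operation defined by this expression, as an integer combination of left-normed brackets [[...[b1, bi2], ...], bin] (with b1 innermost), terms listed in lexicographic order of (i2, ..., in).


[[[[b1, b4], b5], b2], b3] - [[[[b1, b4], b5], b3], b2]

In the tensor algebra, words opening b1 carry the b1-anchored form.
Composite bracket: [[b2, b3], [[b4, b1], b5]]
Full expansion: 16 signed words from ab - ba (2^4 = 16).
Collect the words opening with b1:
  the word b1b4b5b2b3 carries sign +1 and contributes +[[[[b1, b4], b5], b2], b3]
  the word b1b4b5b3b2 carries sign -1 and contributes -[[[[b1, b4], b5], b3], b2]
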